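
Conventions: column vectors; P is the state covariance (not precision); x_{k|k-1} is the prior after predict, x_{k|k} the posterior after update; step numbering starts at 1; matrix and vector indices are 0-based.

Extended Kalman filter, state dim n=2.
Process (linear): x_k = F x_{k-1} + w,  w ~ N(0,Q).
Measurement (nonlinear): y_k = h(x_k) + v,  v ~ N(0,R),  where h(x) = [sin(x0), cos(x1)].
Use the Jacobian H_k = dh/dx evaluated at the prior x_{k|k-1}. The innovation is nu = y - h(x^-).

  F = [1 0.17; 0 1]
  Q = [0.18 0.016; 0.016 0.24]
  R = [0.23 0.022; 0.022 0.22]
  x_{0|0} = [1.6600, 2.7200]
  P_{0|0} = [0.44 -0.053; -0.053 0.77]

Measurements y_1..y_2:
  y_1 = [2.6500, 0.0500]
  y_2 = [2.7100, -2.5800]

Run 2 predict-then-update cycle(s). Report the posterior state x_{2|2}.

x_post = [2.6521, 3.7845]

step 1: x^-=[2.1224, 2.7200]  P^-=[0.6242 0.0939; 0.0939 1.0100]  H_jac=[-0.5241 0.0000; 0.0000 -0.4092]  S=[0.4014 0.0421; 0.0421 0.3891]  K=[-0.8138 -0.0106; -0.0112 -1.0609]  nu=[1.7983, 0.9624]  x^+=[0.6487, 1.6788]  P^+=[0.3576 0.0495; 0.0495 0.5710]
step 2: x^-=[0.9341, 1.6788]  P^-=[0.5709 0.1625; 0.1625 0.8110]  H_jac=[0.5945 0.0000; 0.0000 -0.9942]  S=[0.4318 -0.0741; -0.0741 1.0216]  K=[0.7685 -0.1025; 0.0895 -0.7827]  nu=[1.9059, -2.4722]  x^+=[2.6521, 3.7845]  P^+=[0.2935 0.0057; 0.0057 0.1712]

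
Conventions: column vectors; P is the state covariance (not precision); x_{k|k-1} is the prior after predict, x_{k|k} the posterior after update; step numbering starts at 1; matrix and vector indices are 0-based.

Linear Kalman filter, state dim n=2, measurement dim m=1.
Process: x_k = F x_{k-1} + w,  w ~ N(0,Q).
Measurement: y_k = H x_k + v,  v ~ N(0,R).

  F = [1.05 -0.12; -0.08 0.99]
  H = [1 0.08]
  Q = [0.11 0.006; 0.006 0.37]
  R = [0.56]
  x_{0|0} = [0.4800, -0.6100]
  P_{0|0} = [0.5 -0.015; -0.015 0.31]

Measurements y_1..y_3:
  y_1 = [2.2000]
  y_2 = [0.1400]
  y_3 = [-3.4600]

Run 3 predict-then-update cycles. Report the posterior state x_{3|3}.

step 1: x^-=[0.5772, -0.6423]  P^-=[0.6695 -0.0886; -0.0886 0.6794]  S=[1.2197]  K=[0.5431; -0.0281]  nu=[1.6742]  x^+=[1.4865, -0.6893]  P^+=[0.3097 -0.0700; -0.0700 0.6784]
step 2: x^-=[1.6435, -0.8013]  P^-=[0.4789 -0.1740; -0.1740 1.0480]  S=[1.0178]  K=[0.4569; -0.0886]  nu=[-1.4394]  x^+=[0.9859, -0.6737]  P^+=[0.2665 -0.1328; -0.1328 1.0400]
step 3: x^-=[1.1160, -0.7459]  P^-=[0.4522 -0.2793; -0.2793 1.4121]  S=[0.9766]  K=[0.4402; -0.1703]  nu=[-4.5164]  x^+=[-0.8720, 0.0233]  P^+=[0.2630 -0.2061; -0.2061 1.3837]

x_post = [-0.8720, 0.0233]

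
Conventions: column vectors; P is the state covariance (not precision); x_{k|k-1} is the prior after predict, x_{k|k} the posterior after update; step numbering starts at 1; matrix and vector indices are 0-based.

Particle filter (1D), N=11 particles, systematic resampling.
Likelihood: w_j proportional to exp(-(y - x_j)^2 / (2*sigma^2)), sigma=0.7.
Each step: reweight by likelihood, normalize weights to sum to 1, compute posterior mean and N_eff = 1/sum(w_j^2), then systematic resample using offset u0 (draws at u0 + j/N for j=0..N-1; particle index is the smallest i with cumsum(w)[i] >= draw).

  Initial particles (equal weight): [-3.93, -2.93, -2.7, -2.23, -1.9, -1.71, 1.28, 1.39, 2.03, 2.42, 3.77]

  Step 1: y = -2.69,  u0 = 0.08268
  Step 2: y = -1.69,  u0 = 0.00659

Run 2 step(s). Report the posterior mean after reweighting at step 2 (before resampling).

step 1: w=[0.0539, 0.2442, 0.2590, 0.2087, 0.1370, 0.0972, 0.0000, 0.0000, 0.0000, 0.0000, 0.0000]  mean=-2.5186  Neff=4.9658  idx=[1, 1, 1, 2, 2, 2, 3, 3, 4, 4, 5]
step 2: w=[0.0342, 0.0342, 0.0342, 0.0581, 0.0581, 0.0581, 0.1221, 0.1221, 0.1572, 0.1572, 0.1644]  mean=-2.1946  Neff=8.3393  idx=[0, 2, 4, 6, 6, 7, 8, 8, 9, 9, 10]

post_mean = -2.1946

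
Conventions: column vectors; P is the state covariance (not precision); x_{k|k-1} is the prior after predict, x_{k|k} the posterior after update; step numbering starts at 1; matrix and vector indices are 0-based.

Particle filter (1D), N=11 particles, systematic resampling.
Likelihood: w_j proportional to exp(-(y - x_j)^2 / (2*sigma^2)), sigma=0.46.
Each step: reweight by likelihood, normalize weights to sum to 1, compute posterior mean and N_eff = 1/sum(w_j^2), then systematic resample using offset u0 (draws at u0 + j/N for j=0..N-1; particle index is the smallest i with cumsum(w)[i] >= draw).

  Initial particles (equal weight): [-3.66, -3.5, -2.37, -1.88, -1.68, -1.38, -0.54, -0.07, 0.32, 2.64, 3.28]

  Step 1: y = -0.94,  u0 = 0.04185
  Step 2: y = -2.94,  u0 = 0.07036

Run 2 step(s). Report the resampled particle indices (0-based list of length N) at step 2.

resampled_idx = [0, 0, 0, 0, 0, 0, 0, 1, 1, 2, 5]

step 1: w=[0.0000, 0.0000, 0.0042, 0.0647, 0.1432, 0.3305, 0.3578, 0.0873, 0.0123, 0.0000, 0.0000]  mean=-1.0236  Neff=3.7070  idx=[3, 4, 5, 5, 5, 5, 6, 6, 6, 6, 7]
step 2: w=[0.6600, 0.2205, 0.0299, 0.0299, 0.0299, 0.0299, 0.0000, 0.0000, 0.0000, 0.0000, 0.0000]  mean=-1.7761  Neff=2.0501  idx=[0, 0, 0, 0, 0, 0, 0, 1, 1, 2, 5]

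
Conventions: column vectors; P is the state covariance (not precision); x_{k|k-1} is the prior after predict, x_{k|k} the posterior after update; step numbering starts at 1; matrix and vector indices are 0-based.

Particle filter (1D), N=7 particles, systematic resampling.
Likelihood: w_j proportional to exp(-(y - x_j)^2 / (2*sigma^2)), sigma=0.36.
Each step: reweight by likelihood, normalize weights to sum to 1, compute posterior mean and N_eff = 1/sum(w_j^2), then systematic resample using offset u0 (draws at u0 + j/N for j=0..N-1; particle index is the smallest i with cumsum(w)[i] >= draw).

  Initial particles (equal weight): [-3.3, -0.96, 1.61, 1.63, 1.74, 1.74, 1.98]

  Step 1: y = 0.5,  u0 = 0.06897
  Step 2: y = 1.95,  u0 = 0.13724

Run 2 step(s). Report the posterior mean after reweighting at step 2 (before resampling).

step 1: w=[0.0000, 0.0124, 0.3980, 0.3348, 0.1225, 0.1225, 0.0099]  mean=1.6204  Neff=3.3250  idx=[2, 2, 2, 3, 3, 4, 5]
step 2: w=[0.1292, 0.1292, 0.1292, 0.1360, 0.1360, 0.1702, 0.1702]  mean=1.6597  Neff=6.8960  idx=[1, 2, 3, 4, 5, 6, 6]

post_mean = 1.6597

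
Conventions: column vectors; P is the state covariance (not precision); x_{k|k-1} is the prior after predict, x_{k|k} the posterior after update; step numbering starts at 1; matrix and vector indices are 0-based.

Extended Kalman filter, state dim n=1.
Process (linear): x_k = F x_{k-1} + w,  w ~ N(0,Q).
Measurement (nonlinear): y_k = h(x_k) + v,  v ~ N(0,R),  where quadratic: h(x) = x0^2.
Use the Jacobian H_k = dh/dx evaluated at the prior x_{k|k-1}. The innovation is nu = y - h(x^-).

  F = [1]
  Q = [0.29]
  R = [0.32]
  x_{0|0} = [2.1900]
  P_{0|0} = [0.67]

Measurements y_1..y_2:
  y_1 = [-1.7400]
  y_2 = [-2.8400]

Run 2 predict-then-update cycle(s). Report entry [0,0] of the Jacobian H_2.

H_jac[0,0] = 1.4465

step 1: x^-=[2.1900]  P^-=[0.9600]  H_jac=[4.3800]  S=[18.7370]  K=[0.2244]  nu=[-6.5361]  x^+=[0.7232]  P^+=[0.0164]
step 2: x^-=[0.7232]  P^-=[0.3064]  H_jac=[1.4465]  S=[0.9610]  K=[0.4611]  nu=[-3.3631]  x^+=[-0.8276]  P^+=[0.1020]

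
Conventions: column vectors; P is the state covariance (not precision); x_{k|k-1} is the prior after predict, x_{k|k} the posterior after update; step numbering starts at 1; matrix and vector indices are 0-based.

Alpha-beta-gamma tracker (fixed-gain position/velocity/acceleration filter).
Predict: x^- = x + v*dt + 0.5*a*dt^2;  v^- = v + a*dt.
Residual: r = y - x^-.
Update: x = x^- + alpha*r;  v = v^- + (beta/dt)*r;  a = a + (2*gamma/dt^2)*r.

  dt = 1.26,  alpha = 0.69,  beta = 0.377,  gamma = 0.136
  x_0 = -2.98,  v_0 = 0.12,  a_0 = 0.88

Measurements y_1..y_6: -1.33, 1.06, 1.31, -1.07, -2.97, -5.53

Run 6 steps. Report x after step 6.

x_post = -5.3413

step 1: x_pred=-2.1303  r=0.8003  x^+=-1.5781  v^+=1.4682  a^+=1.0171
step 2: x_pred=1.0793  r=-0.0193  x^+=1.0660  v^+=2.7440  a^+=1.0138
step 3: x_pred=5.3282  r=-4.0182  x^+=2.5556  v^+=2.8191  a^+=0.3254
step 4: x_pred=6.3660  r=-7.4360  x^+=1.2352  v^+=1.0042  a^+=-0.9486
step 5: x_pred=1.7474  r=-4.7174  x^+=-1.5076  v^+=-1.6026  a^+=-1.7569
step 6: x_pred=-4.9214  r=-0.6086  x^+=-5.3413  v^+=-3.9983  a^+=-1.8611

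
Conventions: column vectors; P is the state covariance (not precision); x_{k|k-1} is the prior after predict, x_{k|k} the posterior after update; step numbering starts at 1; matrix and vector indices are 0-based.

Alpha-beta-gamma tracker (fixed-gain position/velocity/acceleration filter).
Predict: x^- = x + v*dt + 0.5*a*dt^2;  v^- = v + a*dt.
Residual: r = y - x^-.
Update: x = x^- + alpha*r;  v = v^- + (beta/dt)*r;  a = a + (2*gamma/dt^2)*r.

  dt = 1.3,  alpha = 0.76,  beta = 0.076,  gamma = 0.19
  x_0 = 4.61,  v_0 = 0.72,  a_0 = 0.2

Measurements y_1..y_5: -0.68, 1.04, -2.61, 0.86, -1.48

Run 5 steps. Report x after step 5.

x_post = -2.5330

step 1: x_pred=5.7150  r=-6.3950  x^+=0.8548  v^+=0.6061  a^+=-1.2379
step 2: x_pred=0.5967  r=0.4433  x^+=0.9336  v^+=-0.9773  a^+=-1.1383
step 3: x_pred=-1.2986  r=-1.3114  x^+=-2.2953  v^+=-2.5337  a^+=-1.4331
step 4: x_pred=-6.8000  r=7.6600  x^+=-0.9784  v^+=-3.9489  a^+=0.2893
step 5: x_pred=-5.8675  r=4.3875  x^+=-2.5330  v^+=-3.3164  a^+=1.2758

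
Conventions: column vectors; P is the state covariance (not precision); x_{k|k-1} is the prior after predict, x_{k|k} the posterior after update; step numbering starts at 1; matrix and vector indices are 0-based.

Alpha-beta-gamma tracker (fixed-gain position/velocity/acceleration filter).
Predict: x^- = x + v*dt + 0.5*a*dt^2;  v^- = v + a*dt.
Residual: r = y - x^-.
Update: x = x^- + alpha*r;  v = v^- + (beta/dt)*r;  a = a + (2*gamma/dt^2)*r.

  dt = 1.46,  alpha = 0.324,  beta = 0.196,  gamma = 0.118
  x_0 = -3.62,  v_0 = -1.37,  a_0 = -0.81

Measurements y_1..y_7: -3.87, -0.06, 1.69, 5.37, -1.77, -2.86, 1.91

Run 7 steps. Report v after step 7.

v_post = 2.8422

step 1: x_pred=-6.4835  r=2.6135  x^+=-5.6367  v^+=-2.2017  a^+=-0.5206
step 2: x_pred=-9.4062  r=9.3462  x^+=-6.3780  v^+=-1.7072  a^+=0.5141
step 3: x_pred=-8.3226  r=10.0126  x^+=-5.0785  v^+=0.3876  a^+=1.6227
step 4: x_pred=-2.7832  r=8.1532  x^+=-0.1416  v^+=3.8512  a^+=2.5253
step 5: x_pred=8.1727  r=-9.9427  x^+=4.9512  v^+=6.2034  a^+=1.4245
step 6: x_pred=15.5265  r=-18.3865  x^+=9.5693  v^+=5.8149  a^+=-0.6111
step 7: x_pred=17.4077  r=-15.4977  x^+=12.3865  v^+=2.8422  a^+=-2.3270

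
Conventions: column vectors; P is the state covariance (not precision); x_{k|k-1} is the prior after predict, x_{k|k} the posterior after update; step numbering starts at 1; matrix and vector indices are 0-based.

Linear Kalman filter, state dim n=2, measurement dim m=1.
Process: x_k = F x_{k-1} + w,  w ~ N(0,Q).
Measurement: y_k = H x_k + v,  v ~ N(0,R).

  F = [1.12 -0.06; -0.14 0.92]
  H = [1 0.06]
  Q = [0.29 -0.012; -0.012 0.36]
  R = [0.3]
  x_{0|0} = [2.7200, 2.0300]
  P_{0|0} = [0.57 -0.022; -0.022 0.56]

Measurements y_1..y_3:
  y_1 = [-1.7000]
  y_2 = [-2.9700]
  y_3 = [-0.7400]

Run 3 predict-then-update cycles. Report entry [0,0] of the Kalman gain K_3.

K[0,0] = 0.6547

step 1: x^-=[2.9246, 1.4868]  P^-=[1.0100 -0.1551; -0.1551 0.8508]  S=[1.2944]  K=[0.7731; -0.0804]  nu=[-4.7138]  x^+=[-0.7195, 1.8659]  P^+=[0.2364 -0.0747; -0.0747 0.8425]
step 2: x^-=[-0.9178, 1.8173]  P^-=[0.5996 -0.1731; -0.1731 1.0969]  S=[0.8828]  K=[0.6675; -0.1216]  nu=[-2.1613]  x^+=[-2.3603, 2.0801]  P^+=[0.2063 -0.1015; -0.1015 1.0839]
step 3: x^-=[-2.7684, 2.2441]  P^-=[0.5664 -0.2096; -0.2096 1.3076]  S=[0.8459]  K=[0.6547; -0.1551]  nu=[1.8937]  x^+=[-1.5286, 1.9505]  P^+=[0.2038 -0.1238; -0.1238 1.2872]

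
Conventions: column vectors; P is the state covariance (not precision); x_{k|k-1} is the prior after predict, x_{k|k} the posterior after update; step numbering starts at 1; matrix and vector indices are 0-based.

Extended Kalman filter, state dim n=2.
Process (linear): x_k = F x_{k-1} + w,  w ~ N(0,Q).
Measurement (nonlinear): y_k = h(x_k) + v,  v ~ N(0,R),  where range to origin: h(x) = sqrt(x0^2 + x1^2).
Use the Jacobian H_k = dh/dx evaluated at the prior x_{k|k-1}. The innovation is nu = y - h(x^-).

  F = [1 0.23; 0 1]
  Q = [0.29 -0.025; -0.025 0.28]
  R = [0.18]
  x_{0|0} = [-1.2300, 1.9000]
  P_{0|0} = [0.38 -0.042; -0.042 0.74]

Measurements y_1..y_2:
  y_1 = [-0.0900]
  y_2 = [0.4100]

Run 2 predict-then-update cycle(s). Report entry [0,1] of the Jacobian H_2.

H_jac[0,1] = 0.2317

step 1: x^-=[-0.7930, 1.9000]  P^-=[0.6898 0.1032; 0.1032 1.0200]  H_jac=[-0.3852 0.9228]  S=[1.0777]  K=[-0.1582; 0.8366]  nu=[-2.1488]  x^+=[-0.4531, 0.1023]  P^+=[0.6629 0.2458; 0.2458 0.2658]
step 2: x^-=[-0.4296, 0.1023]  P^-=[1.0800 0.2819; 0.2819 0.5458]  H_jac=[-0.9728 0.2317]  S=[1.1043]  K=[-0.8923; -0.1339]  nu=[-0.0316]  x^+=[-0.4014, 0.1065]  P^+=[0.2008 0.1500; 0.1500 0.5260]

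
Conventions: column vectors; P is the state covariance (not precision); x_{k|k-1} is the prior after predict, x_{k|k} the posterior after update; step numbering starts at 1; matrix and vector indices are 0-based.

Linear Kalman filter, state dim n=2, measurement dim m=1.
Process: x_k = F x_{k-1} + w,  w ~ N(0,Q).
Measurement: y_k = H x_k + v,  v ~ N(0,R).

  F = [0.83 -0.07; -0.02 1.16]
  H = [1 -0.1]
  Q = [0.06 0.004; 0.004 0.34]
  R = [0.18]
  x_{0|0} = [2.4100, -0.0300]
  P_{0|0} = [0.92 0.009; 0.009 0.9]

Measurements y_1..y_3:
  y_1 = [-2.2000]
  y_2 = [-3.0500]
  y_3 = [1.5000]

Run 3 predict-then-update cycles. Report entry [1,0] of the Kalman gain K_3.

K[1,0] = -1.1711

step 1: x^-=[2.0024, -0.0830]  P^-=[0.6972 -0.0757; -0.0757 1.5510]  S=[0.9078]  K=[0.7763; -0.2542]  nu=[-4.2107]  x^+=[-1.2664, 0.9874]  P^+=[0.1501 0.1035; 0.1035 1.4923]
step 2: x^-=[-1.1202, 1.1707]  P^-=[0.1587 -0.0199; -0.0199 2.3433]  S=[0.3661]  K=[0.4389; -0.6944]  nu=[-1.8127]  x^+=[-1.9158, 2.4296]  P^+=[0.0882 0.0917; 0.0917 2.1668]
step 3: x^-=[-1.7601, 2.8566]  P^-=[0.1207 -0.0850; -0.0850 3.2514]  S=[0.3502]  K=[0.3689; -1.1711]  nu=[3.5458]  x^+=[-0.4520, -1.2960]  P^+=[0.0730 0.0663; 0.0663 2.7711]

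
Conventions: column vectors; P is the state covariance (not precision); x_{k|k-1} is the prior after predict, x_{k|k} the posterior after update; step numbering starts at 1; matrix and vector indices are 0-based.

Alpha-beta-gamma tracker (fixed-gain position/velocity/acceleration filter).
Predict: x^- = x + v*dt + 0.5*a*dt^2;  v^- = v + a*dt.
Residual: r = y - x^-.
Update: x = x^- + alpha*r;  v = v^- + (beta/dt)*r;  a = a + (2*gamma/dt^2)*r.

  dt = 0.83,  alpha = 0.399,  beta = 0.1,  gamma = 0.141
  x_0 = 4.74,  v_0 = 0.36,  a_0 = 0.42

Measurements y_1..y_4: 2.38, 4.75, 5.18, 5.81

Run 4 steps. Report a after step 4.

step 1: x_pred=5.1835  r=-2.8035  x^+=4.0649  v^+=0.3708  a^+=-0.7276
step 2: x_pred=4.1221  r=0.6279  x^+=4.3726  v^+=-0.1574  a^+=-0.4705
step 3: x_pred=4.0799  r=1.1001  x^+=4.5188  v^+=-0.4154  a^+=-0.0202
step 4: x_pred=4.1671  r=1.6429  x^+=4.8226  v^+=-0.2343  a^+=0.6523

a_post = 0.6523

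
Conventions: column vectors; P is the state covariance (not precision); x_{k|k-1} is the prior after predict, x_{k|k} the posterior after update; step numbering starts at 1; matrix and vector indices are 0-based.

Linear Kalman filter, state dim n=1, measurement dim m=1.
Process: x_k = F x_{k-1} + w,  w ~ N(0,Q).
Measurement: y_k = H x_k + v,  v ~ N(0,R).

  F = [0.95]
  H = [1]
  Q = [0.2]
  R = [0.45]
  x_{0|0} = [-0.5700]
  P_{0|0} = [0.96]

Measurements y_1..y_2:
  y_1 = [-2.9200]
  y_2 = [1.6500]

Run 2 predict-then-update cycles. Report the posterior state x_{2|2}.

step 1: x^-=[-0.5415]  P^-=[1.0664]  S=[1.5164]  K=[0.7032]  nu=[-2.3785]  x^+=[-2.2142]  P^+=[0.3165]
step 2: x^-=[-2.1035]  P^-=[0.4856]  S=[0.9356]  K=[0.5190]  nu=[3.7535]  x^+=[-0.1553]  P^+=[0.2336]

x_post = [-0.1553]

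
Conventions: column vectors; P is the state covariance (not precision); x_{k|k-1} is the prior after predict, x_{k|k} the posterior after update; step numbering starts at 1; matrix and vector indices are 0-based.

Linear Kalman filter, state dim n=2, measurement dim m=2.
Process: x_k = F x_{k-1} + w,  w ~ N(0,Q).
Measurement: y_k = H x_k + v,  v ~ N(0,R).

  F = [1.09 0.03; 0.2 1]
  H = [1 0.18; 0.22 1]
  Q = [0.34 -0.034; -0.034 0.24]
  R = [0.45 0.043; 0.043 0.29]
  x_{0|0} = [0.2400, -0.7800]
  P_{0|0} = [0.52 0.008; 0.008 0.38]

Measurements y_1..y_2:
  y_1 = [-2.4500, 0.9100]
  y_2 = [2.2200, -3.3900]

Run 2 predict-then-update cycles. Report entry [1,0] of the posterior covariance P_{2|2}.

P_post[1,0] = -0.0413

step 1: x^-=[0.2382, -0.7320]  P^-=[0.9587 0.0995; 0.0995 0.6440]  S=[1.4654 0.4733; 0.4733 1.0242]  K=[0.6683 -0.0057; -0.0740 0.6844]  nu=[-2.5564, 1.5896]  x^+=[-1.4794, 0.5451]  P^+=[0.3078 -0.0406; -0.0406 0.2042]
step 2: x^-=[-1.5962, 0.2492]  P^-=[0.7032 -0.0053; -0.0053 0.4403]  S=[1.1656 0.2714; 0.2714 0.7620]  K=[0.6072 -0.0202; -0.0772 0.6038]  nu=[3.7713, -3.2881]  x^+=[0.7604, -2.0270]  P^+=[0.2798 -0.0413; -0.0413 0.1809]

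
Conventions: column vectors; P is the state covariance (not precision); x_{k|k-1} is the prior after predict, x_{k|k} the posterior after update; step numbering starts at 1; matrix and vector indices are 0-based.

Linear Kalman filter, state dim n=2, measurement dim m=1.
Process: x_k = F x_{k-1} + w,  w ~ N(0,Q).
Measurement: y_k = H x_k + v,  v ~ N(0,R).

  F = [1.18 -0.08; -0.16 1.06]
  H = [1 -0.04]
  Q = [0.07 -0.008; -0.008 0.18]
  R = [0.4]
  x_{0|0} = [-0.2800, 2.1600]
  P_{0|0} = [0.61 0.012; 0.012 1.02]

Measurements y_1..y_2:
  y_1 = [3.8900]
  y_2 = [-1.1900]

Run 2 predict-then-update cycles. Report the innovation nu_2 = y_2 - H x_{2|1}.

innov = [-4.1050]

step 1: x^-=[-0.5032, 2.3344]  P^-=[0.9236 -0.1945; -0.1945 1.3376]  S=[1.3413]  K=[0.6944; -0.1849]  nu=[4.4866]  x^+=[2.6122, 1.5049]  P^+=[0.2769 -0.0223; -0.0223 1.2918]
step 2: x^-=[2.9621, 1.1772]  P^-=[0.4680 -0.1980; -0.1980 1.6461]  S=[0.8865]  K=[0.5369; -0.2976]  nu=[-4.1050]  x^+=[0.7583, 2.3989]  P^+=[0.2125 -0.0563; -0.0563 1.5676]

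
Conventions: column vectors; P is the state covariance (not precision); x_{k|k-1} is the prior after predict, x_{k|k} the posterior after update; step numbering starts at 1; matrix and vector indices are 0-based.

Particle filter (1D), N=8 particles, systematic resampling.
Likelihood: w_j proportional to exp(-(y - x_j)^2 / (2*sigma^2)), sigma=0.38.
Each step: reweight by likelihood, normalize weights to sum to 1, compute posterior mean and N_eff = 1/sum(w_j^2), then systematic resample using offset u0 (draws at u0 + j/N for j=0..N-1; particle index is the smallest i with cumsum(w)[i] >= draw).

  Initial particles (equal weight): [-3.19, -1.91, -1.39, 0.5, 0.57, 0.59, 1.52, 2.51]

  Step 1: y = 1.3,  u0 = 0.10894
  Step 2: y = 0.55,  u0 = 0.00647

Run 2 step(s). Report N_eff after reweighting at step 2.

N_eff = 2.4789

step 1: w=[0.0000, 0.0000, 0.0000, 0.0843, 0.1221, 0.1349, 0.6538, 0.0049]  mean=1.1973  Neff=2.1382  idx=[4, 5, 6, 6, 6, 6, 6, 6]
step 2: w=[0.4490, 0.4472, 0.0173, 0.0173, 0.0173, 0.0173, 0.0173, 0.0173]  mean=0.6775  Neff=2.4789  idx=[0, 0, 0, 0, 1, 1, 1, 1]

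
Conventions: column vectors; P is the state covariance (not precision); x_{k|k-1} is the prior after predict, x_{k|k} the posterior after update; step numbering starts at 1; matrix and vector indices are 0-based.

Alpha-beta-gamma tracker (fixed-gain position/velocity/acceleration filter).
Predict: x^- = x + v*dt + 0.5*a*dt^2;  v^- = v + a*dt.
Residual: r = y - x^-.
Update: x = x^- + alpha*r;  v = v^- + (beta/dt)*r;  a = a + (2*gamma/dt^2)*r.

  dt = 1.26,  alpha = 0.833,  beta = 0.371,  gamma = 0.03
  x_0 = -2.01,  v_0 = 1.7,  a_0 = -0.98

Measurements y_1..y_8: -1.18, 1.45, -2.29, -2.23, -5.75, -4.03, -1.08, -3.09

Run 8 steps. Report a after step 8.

step 1: x_pred=-0.6459  r=-0.5341  x^+=-1.0908  v^+=0.3079  a^+=-1.0002
step 2: x_pred=-1.4967  r=2.9467  x^+=0.9579  v^+=-0.0846  a^+=-0.8888
step 3: x_pred=0.1457  r=-2.4357  x^+=-1.8832  v^+=-1.9217  a^+=-0.9809
step 4: x_pred=-5.0832  r=2.8532  x^+=-2.7065  v^+=-2.3175  a^+=-0.8730
step 5: x_pred=-6.3196  r=0.5696  x^+=-5.8451  v^+=-3.2498  a^+=-0.8515
step 6: x_pred=-10.6158  r=6.5858  x^+=-5.1298  v^+=-2.3836  a^+=-0.6026
step 7: x_pred=-8.6115  r=7.5315  x^+=-2.3378  v^+=-0.9253  a^+=-0.3180
step 8: x_pred=-3.7560  r=0.6660  x^+=-3.2012  v^+=-1.1298  a^+=-0.2928

a_post = -0.2928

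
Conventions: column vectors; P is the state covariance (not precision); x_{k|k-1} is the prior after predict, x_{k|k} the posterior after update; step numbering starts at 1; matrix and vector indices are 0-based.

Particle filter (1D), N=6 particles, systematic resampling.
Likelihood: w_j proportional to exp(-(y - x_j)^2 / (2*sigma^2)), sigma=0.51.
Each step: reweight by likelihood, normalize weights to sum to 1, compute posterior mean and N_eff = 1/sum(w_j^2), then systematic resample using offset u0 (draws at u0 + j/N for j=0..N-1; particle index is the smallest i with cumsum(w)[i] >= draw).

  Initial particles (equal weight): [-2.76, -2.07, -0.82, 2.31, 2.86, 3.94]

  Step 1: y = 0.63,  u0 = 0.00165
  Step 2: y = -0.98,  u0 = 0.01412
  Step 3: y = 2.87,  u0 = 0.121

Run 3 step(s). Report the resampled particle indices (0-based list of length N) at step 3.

resampled_idx = [0, 1, 2, 3, 4, 5]

step 1: w=[0.0000, 0.0000, 0.7970, 0.1997, 0.0032, 0.0000]  mean=-0.1831  Neff=1.4811  idx=[2, 2, 2, 2, 2, 3]
step 2: w=[0.2000, 0.2000, 0.2000, 0.2000, 0.2000, 0.0000]  mean=-0.8200  Neff=5.0000  idx=[0, 0, 1, 2, 3, 4]
step 3: w=[0.1667, 0.1667, 0.1667, 0.1667, 0.1667, 0.1667]  mean=-0.8200  Neff=6.0000  idx=[0, 1, 2, 3, 4, 5]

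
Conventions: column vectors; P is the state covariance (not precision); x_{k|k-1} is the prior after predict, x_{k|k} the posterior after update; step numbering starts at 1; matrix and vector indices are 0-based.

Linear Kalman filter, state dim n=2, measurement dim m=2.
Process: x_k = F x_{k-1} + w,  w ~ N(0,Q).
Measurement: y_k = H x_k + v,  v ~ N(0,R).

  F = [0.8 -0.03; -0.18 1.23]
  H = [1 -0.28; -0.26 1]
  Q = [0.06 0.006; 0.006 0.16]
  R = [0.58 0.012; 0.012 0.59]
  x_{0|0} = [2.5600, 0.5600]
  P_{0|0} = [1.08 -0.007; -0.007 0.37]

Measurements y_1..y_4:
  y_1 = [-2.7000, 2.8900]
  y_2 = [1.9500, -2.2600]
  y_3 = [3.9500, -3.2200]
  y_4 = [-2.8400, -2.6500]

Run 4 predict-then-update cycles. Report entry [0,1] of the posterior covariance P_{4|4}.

P_post[0,1] = 0.0412

step 1: x^-=[2.0312, 0.2280]  P^-=[0.7519 -0.1701; -0.1701 0.7579]  S=[1.4865 -0.5782; -0.5782 1.4871]  K=[0.5210 -0.0433; -0.0558 0.5176]  nu=[-4.6674, 3.1901]  x^+=[-0.5385, 2.1400]  P^+=[0.3195 0.0638; 0.0638 0.3213]
step 2: x^-=[-0.4950, 2.7291]  P^-=[0.2617 0.0112; 0.0112 0.6282]  S=[0.8847 -0.2199; -0.2199 1.2301]  K=[0.2939 0.0064; -0.0626 0.4972]  nu=[3.2092, -5.1178]  x^+=[0.4155, -0.0160]  P^+=[0.1861 0.0557; 0.0557 0.3071]
step 3: x^-=[0.3329, -0.0945]  P^-=[0.1767 0.0229; 0.0229 0.6059]  S=[0.7914 -0.1790; -0.1790 1.1959]  K=[0.2182 0.0134; -0.0745 0.4905]  nu=[3.5907, -3.0389]  x^+=[1.0756, -1.8525]  P^+=[0.1399 0.0469; 0.0469 0.3007]
step 4: x^-=[0.9161, -2.4722]  P^-=[0.1475 0.0212; 0.0212 0.5987]  S=[0.7626 -0.1713; -0.1713 1.1877]  K=[0.1885 0.0127; -0.0826 0.4876]  nu=[-4.4483, 0.0604]  x^+=[0.0782, -2.0755]  P^+=[0.1211 0.0412; 0.0412 0.2974]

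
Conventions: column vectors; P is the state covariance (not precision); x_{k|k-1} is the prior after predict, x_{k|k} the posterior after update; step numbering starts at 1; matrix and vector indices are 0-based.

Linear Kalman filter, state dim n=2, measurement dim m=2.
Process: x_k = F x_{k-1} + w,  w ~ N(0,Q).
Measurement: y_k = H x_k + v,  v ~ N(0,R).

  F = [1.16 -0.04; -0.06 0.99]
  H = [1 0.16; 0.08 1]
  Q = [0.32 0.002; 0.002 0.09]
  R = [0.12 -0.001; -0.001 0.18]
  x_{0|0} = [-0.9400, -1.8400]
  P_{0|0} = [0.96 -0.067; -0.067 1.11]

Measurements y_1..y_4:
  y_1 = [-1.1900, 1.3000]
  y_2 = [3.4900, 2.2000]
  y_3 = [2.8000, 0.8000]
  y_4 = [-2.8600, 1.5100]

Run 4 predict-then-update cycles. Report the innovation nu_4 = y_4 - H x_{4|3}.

innov = [-5.9933, 0.4457]

step 1: x^-=[-1.0168, -1.7652]  P^-=[1.6198 -0.1859; -0.1859 1.1893]  S=[1.7107 0.1306; 0.1306 1.3500]  K=[0.9396 -0.1326; -0.0643 0.8762]  nu=[0.1092, 3.1465]  x^+=[-1.3314, 0.9848]  P^+=[0.1184 -0.0343; -0.0343 0.1605]
step 2: x^-=[-1.5839, 1.0549]  P^-=[0.4827 -0.0520; -0.0520 0.2518]  S=[0.5925 0.0252; 0.0252 0.4266]  K=[0.8040 -0.0790; -0.0446 0.5832]  nu=[4.9051, 1.2718]  x^+=[2.2594, 1.5777]  P^+=[0.1002 -0.0230; -0.0230 0.1069]
step 3: x^-=[2.5578, 1.4263]  P^-=[0.4572 -0.0357; -0.0357 0.1978]  S=[0.5708 0.0311; 0.0311 0.3750]  K=[0.7944 -0.0635; -0.0356 0.5228]  nu=[0.0140, -0.8310]  x^+=[2.6217, 0.9914]  P^+=[0.0986 -0.0201; -0.0201 0.0958]
step 4: x^-=[3.0015, 0.8242]  P^-=[0.4547 -0.0318; -0.0318 0.1866]  S=[0.5693 0.0330; 0.0330 0.3644]  K=[0.7932 -0.0593; -0.0329 0.5080]  nu=[-5.9933, 0.4457]  x^+=[-1.7789, 1.2477]  P^+=[0.0983 -0.0193; -0.0193 0.0930]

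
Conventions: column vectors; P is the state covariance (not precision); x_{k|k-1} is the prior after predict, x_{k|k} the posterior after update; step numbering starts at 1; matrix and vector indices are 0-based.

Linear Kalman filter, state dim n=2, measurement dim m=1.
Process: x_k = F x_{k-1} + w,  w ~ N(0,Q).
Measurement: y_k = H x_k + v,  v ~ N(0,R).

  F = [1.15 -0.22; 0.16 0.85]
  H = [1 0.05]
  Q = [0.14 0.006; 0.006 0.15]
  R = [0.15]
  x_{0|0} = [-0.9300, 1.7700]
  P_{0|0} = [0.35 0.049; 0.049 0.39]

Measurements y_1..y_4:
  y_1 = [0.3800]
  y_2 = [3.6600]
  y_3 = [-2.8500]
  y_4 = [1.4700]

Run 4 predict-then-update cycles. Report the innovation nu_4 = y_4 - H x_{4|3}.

innov = [3.2137]

step 1: x^-=[-1.4589, 1.3557]  P^-=[0.5970 0.0436; 0.0436 0.4541]  S=[0.7525]  K=[0.7962; 0.0882]  nu=[1.7711]  x^+=[-0.0487, 1.5119]  P^+=[0.1199 -0.0092; -0.0092 0.4482]
step 2: x^-=[-0.3886, 1.2773]  P^-=[0.3249 -0.0644; -0.0644 0.4744]  S=[0.4696]  K=[0.6849; -0.0866]  nu=[3.9847]  x^+=[2.3407, 0.9321]  P^+=[0.1046 -0.0365; -0.0365 0.4709]
step 3: x^-=[2.4868, 1.1668]  P^-=[0.3196 -0.0972; -0.0972 0.4829]  S=[0.4611]  K=[0.6826; -0.1585]  nu=[-5.3951]  x^+=[-1.1959, 2.0221]  P^+=[0.1048 -0.0473; -0.0473 0.4714]
step 4: x^-=[-1.8201, 1.5275]  P^-=[0.3253 -0.1075; -0.1075 0.4804]  S=[0.4658]  K=[0.6869; -0.1792]  nu=[3.2137]  x^+=[0.3874, 0.9516]  P^+=[0.1055 -0.0502; -0.0502 0.4654]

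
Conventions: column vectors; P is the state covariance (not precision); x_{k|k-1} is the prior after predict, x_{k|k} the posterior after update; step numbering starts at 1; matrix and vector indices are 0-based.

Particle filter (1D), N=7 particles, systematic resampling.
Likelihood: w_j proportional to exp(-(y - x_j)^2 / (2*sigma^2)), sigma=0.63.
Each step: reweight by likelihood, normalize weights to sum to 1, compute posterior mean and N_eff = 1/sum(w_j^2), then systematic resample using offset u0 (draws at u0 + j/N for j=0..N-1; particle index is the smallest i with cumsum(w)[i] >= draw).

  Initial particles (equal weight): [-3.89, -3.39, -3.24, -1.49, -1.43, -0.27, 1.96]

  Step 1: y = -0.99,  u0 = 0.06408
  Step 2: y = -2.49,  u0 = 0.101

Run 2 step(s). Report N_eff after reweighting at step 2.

N_eff = 5.0019

step 1: w=[0.0000, 0.0003, 0.0008, 0.3584, 0.3848, 0.2556, 0.0000]  mean=-1.1572  Neff=2.9252  idx=[3, 3, 3, 4, 4, 5, 5]
step 2: w=[0.2116, 0.2116, 0.2116, 0.1811, 0.1811, 0.0015, 0.0015]  mean=-1.4646  Neff=5.0019  idx=[0, 1, 1, 2, 3, 3, 4]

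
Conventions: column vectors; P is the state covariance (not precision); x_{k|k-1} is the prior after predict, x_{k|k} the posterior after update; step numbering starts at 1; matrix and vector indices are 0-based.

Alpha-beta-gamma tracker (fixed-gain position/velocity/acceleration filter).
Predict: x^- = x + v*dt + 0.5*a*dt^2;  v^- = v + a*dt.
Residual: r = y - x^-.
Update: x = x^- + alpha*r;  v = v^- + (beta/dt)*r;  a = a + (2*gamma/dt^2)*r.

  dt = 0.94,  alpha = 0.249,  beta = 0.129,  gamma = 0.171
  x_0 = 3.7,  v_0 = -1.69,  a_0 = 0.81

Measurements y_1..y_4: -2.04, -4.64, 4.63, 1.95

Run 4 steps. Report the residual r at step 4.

step 1: x_pred=2.4693  r=-4.5093  x^+=1.3465  v^+=-1.5474  a^+=-0.9353
step 2: x_pred=-0.5214  r=-4.1186  x^+=-1.5469  v^+=-2.9918  a^+=-2.5295
step 3: x_pred=-5.4767  r=10.1067  x^+=-2.9602  v^+=-3.9825  a^+=1.3824
step 4: x_pred=-6.0930  r=8.0430  x^+=-4.0903  v^+=-1.5793  a^+=4.4955

resid = 8.0430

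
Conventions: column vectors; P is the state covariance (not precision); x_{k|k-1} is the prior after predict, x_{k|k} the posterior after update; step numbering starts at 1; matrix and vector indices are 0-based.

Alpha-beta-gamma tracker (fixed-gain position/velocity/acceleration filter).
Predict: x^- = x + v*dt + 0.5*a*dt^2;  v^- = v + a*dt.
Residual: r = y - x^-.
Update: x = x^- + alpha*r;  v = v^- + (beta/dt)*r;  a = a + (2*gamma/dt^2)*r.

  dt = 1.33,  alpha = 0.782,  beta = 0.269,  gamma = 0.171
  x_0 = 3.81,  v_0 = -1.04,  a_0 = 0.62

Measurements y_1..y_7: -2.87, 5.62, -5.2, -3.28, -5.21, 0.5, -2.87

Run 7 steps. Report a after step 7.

step 1: x_pred=2.9752  r=-5.8452  x^+=-1.5958  v^+=-1.3976  a^+=-0.5101
step 2: x_pred=-3.9057  r=9.5257  x^+=3.5434  v^+=-0.1494  a^+=1.3316
step 3: x_pred=4.5224  r=-9.7224  x^+=-3.0805  v^+=-0.3448  a^+=-0.5481
step 4: x_pred=-4.0239  r=0.7439  x^+=-3.4422  v^+=-0.9233  a^+=-0.4043
step 5: x_pred=-5.0278  r=-0.1822  x^+=-5.1703  v^+=-1.4979  a^+=-0.4395
step 6: x_pred=-7.5513  r=8.0513  x^+=-1.2552  v^+=-0.4541  a^+=1.1171
step 7: x_pred=-0.8711  r=-1.9989  x^+=-2.4342  v^+=0.6274  a^+=0.7306

a_post = 0.7306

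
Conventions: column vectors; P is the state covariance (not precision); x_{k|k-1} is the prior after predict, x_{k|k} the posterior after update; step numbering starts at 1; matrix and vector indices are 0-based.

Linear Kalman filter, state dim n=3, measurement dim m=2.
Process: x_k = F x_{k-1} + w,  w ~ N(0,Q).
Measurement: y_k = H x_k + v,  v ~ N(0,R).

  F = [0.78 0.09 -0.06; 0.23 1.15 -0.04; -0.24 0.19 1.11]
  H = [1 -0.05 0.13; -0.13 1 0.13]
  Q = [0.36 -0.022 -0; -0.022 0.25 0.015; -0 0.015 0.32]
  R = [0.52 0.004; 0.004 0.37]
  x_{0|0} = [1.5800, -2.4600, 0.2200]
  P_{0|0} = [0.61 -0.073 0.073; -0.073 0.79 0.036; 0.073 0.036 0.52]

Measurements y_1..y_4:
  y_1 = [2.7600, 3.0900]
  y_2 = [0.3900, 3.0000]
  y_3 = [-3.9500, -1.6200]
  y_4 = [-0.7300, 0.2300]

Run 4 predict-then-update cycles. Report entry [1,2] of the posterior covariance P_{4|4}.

P_post[1,2] = -0.4957

step 1: x^-=[0.9978, -2.4744, -0.6024]  P^-=[0.7219 0.0976 -0.0771; 0.0976 1.2846 0.2128; -0.0771 0.2128 1.0073]  S=[1.2296 -0.0213; -0.0213 1.7164]  K=[0.5751 0.0035; 0.0627 0.7579; 0.0387 0.2066]  nu=[1.7168, 5.7724]  x^+=[2.0050, 2.0084, 0.6567]  P^+=[0.3154 0.0580 -0.1032; 0.0580 0.2958 -0.0580; -0.1032 -0.0580 0.9325]
step 2: x^-=[1.7053, 2.7446, 0.6293]  P^-=[0.5760 0.1295 -0.2047; 0.1295 0.6972 -0.0936; -0.2047 -0.0936 1.5230]  S=[1.0586 0.0156; 0.0156 1.0516]  K=[0.5126 0.0190; 0.0685 0.6344; -0.0037 0.1246]  nu=[-1.2599, 0.3953]  x^+=[1.0669, 2.9090, 0.6833]  P^+=[0.2972 0.0745 -0.2061; 0.0745 0.2677 -0.1766; -0.2061 -0.1766 1.5067]
step 3: x^-=[1.0530, 3.5634, 1.0551]  P^-=[0.5801 0.1531 -0.3390; 0.1531 0.6816 -0.3058; -0.3390 -0.3058 2.2317]  S=[1.0400 0.0102; 0.0102 0.9912]  K=[0.5077 0.0287; 0.0701 0.6267; -0.0326 0.0290]  nu=[-4.9620, -5.1837]  x^+=[-1.6150, -0.0328, 1.0668]  P^+=[0.3108 0.0950 -0.3228; 0.0950 0.2863 -0.3212; -0.3228 -0.3212 2.2298]
step 4: x^-=[-1.3267, -0.4519, 1.5655]  P^-=[0.6065 0.1938 -0.5023; 0.1938 0.7344 -0.5538; -0.5023 -0.5538 3.1234]  S=[1.0383 0.0111; 0.0111 0.9900]  K=[0.5114 0.0444; 0.0751 0.6428; -0.0652 -0.0826]  nu=[0.3706, 0.3059]  x^+=[-1.1236, -0.2274, 1.5161]  P^+=[0.3325 0.1220 -0.4636; 0.1220 0.3184 -0.4957; -0.4636 -0.4957 3.1121]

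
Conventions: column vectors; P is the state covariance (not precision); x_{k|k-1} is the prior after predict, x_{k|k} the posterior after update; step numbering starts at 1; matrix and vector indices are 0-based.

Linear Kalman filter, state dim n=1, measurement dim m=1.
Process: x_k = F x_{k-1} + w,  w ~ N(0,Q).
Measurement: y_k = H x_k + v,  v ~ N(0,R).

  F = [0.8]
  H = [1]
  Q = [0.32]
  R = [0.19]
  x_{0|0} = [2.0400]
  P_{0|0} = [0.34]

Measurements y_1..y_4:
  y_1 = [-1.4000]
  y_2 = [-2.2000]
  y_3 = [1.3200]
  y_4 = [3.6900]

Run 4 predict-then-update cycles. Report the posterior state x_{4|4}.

step 1: x^-=[1.6320]  P^-=[0.5376]  S=[0.7276]  K=[0.7389]  nu=[-3.0320]  x^+=[-0.6082]  P^+=[0.1404]
step 2: x^-=[-0.4866]  P^-=[0.4098]  S=[0.5998]  K=[0.6833]  nu=[-1.7134]  x^+=[-1.6573]  P^+=[0.1298]
step 3: x^-=[-1.3258]  P^-=[0.4031]  S=[0.5931]  K=[0.6796]  nu=[2.6458]  x^+=[0.4724]  P^+=[0.1291]
step 4: x^-=[0.3779]  P^-=[0.4026]  S=[0.5926]  K=[0.6794]  nu=[3.3121]  x^+=[2.6282]  P^+=[0.1291]

x_post = [2.6282]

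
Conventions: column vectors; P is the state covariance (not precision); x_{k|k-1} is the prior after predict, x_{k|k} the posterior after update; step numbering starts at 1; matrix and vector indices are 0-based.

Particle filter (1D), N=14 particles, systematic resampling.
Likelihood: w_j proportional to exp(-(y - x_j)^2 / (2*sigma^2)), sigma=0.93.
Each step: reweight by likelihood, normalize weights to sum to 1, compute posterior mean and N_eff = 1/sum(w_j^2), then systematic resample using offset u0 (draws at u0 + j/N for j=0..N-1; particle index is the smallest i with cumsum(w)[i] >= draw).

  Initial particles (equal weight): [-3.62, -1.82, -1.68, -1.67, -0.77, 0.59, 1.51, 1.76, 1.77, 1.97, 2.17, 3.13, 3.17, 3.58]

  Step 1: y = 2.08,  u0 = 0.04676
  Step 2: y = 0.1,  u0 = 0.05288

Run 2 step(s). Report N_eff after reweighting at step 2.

N_eff = 9.5866

step 1: w=[0.0000, 0.0000, 0.0000, 0.0000, 0.0015, 0.0440, 0.1316, 0.1497, 0.1502, 0.1577, 0.1581, 0.0840, 0.0799, 0.0432]  mean=2.0774  Neff=7.7280  idx=[6, 6, 7, 7, 8, 8, 8, 9, 9, 10, 10, 11, 12, 13]
step 2: w=[0.1522, 0.1522, 0.0977, 0.0977, 0.0958, 0.0958, 0.0958, 0.0636, 0.0636, 0.0403, 0.0403, 0.0024, 0.0021, 0.0004]  mean=1.7535  Neff=9.5866  idx=[0, 0, 1, 1, 2, 3, 3, 4, 5, 6, 6, 7, 8, 10]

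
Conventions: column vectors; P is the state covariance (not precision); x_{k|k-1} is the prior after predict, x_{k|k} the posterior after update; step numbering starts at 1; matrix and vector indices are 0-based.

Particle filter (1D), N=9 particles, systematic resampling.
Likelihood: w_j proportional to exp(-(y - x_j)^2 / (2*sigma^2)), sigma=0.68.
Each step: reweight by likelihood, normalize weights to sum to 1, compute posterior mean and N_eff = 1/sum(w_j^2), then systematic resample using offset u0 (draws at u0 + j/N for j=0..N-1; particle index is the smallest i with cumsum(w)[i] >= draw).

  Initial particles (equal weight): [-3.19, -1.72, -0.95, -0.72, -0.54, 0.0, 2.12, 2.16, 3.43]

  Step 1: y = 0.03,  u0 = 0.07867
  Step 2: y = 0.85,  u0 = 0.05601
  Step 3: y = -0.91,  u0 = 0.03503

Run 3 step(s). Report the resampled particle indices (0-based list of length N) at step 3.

step 1: w=[0.0000, 0.0137, 0.1334, 0.2051, 0.2652, 0.3764, 0.0033, 0.0028, 0.0000]  mean=-0.4281  Neff=3.6751  idx=[2, 3, 3, 4, 4, 5, 5, 5, 5]
step 2: w=[0.0134, 0.0309, 0.0309, 0.0551, 0.0551, 0.2036, 0.2036, 0.2036, 0.2036]  mean=-0.1167  Neff=5.7455  idx=[2, 4, 5, 6, 6, 7, 7, 8, 8]
step 3: w=[0.2054, 0.1842, 0.0872, 0.0872, 0.0872, 0.0872, 0.0872, 0.0872, 0.0872]  mean=-0.2473  Neff=7.7324  idx=[0, 0, 1, 1, 3, 4, 5, 6, 8]

resampled_idx = [0, 0, 1, 1, 3, 4, 5, 6, 8]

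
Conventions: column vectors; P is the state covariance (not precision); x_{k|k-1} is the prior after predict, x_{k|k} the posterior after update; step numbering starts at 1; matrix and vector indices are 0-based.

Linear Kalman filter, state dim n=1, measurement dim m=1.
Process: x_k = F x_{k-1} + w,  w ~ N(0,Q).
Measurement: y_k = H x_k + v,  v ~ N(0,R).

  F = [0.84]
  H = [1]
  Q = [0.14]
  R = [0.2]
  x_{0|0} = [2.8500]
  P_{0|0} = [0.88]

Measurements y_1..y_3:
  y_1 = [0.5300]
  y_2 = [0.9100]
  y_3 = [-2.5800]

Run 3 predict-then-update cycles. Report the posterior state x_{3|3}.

x_post = [-1.0069]

step 1: x^-=[2.3940]  P^-=[0.7609]  S=[0.9609]  K=[0.7919]  nu=[-1.8640]  x^+=[0.9180]  P^+=[0.1584]
step 2: x^-=[0.7711]  P^-=[0.2517]  S=[0.4517]  K=[0.5573]  nu=[0.1389]  x^+=[0.8485]  P^+=[0.1115]
step 3: x^-=[0.7127]  P^-=[0.2186]  S=[0.4186]  K=[0.5223]  nu=[-3.2927]  x^+=[-1.0069]  P^+=[0.1045]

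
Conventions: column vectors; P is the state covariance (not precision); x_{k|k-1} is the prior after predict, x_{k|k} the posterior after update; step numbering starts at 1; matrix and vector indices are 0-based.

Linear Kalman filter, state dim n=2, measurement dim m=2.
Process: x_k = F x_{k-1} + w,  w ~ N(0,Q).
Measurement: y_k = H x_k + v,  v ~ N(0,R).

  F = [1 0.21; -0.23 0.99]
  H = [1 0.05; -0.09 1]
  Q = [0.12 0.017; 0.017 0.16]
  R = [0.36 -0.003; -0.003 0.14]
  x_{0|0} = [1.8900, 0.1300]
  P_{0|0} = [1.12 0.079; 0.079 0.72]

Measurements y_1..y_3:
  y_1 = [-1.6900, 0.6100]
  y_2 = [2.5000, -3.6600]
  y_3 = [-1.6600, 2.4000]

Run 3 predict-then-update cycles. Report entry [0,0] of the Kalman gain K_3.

K[0,0] = 0.4669

step 1: x^-=[1.9173, -0.3060]  P^-=[1.3049 -0.0165; -0.0165 0.8889]  S=[1.6655 -0.0924; -0.0924 1.0425]  K=[0.7797 -0.0594; 0.0645 0.8599]  nu=[-3.5920, 1.0886]  x^+=[-0.9481, 0.3983]  P^+=[0.2801 0.0146; 0.0146 0.1215]
step 2: x^-=[-0.8644, 0.6124]  P^-=[0.4116 -0.0085; -0.0085 0.2873]  S=[0.7715 -0.0341; -0.0341 0.4321]  K=[0.5302 -0.0635; 0.0372 0.6695]  nu=[3.3338, -4.3502]  x^+=[1.1792, -2.1758]  P^+=[0.1907 0.0067; 0.0067 0.0942]
step 3: x^-=[0.7223, -2.4253]  P^-=[0.3177 -0.0010; -0.0010 0.2594]  S=[0.6782 -0.0196; -0.0196 0.4021]  K=[0.4669 -0.0508; 0.0364 0.6470]  nu=[-2.2610, 4.8903]  x^+=[-0.5816, 0.6566]  P^+=[0.1679 0.0066; 0.0066 0.0911]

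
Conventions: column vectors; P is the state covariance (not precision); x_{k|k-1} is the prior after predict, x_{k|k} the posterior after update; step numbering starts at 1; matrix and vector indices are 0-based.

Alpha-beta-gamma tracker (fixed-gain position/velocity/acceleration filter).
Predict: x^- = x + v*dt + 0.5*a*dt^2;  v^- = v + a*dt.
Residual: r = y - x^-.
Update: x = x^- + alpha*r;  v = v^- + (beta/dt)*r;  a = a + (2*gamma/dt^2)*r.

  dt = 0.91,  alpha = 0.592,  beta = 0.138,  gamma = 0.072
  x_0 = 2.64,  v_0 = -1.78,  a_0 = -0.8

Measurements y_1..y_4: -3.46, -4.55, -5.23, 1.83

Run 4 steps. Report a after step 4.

a_post = 1.7050

step 1: x_pred=0.6890  r=-4.1490  x^+=-1.7672  v^+=-3.1372  a^+=-1.5215
step 2: x_pred=-5.2520  r=0.7020  x^+=-4.8364  v^+=-4.4153  a^+=-1.3994
step 3: x_pred=-9.4337  r=4.2037  x^+=-6.9451  v^+=-5.0512  a^+=-0.6684
step 4: x_pred=-11.8185  r=13.6485  x^+=-3.7386  v^+=-3.5897  a^+=1.7050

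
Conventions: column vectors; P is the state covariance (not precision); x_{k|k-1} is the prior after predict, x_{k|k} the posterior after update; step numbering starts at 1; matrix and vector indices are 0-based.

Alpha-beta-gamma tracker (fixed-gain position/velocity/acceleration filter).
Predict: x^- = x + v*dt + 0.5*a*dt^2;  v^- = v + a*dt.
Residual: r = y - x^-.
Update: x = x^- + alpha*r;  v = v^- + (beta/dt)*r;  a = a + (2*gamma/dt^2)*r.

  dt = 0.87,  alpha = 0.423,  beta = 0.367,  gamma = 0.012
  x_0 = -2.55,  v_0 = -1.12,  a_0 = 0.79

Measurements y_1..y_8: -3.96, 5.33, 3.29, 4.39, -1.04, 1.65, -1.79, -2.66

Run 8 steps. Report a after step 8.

a_post = 0.2490

step 1: x_pred=-3.2254  r=-0.7346  x^+=-3.5361  v^+=-0.7426  a^+=0.7667
step 2: x_pred=-3.8920  r=9.2220  x^+=0.0089  v^+=3.8147  a^+=1.0591
step 3: x_pred=3.7285  r=-0.4385  x^+=3.5430  v^+=4.5511  a^+=1.0452
step 4: x_pred=7.8981  r=-3.5081  x^+=6.4142  v^+=3.9806  a^+=0.9340
step 5: x_pred=10.2308  r=-11.2708  x^+=5.4632  v^+=0.0388  a^+=0.5766
step 6: x_pred=5.7152  r=-4.0652  x^+=3.9956  v^+=-1.1744  a^+=0.4477
step 7: x_pred=3.1433  r=-4.9333  x^+=1.0565  v^+=-2.8660  a^+=0.2913
step 8: x_pred=-1.3267  r=-1.3333  x^+=-1.8907  v^+=-3.1750  a^+=0.2490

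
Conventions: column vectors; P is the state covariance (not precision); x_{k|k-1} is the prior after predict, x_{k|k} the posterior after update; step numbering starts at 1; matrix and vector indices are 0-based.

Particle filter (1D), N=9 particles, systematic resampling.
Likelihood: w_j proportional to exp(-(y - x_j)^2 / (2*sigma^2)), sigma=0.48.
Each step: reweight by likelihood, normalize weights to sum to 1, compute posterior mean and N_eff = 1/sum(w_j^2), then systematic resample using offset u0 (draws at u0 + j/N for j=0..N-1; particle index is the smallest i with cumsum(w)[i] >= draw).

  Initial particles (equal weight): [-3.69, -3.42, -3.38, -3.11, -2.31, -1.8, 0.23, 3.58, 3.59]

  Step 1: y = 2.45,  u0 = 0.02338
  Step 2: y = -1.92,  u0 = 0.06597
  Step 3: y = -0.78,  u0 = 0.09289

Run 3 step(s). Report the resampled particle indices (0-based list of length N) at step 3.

step 1: w=[0.0000, 0.0000, 0.0000, 0.0000, 0.0000, 0.0000, 0.0002, 0.5122, 0.4876]  mean=3.5843  Neff=1.9995  idx=[7, 7, 7, 7, 7, 8, 8, 8, 8]
step 2: w=[0.1227, 0.1227, 0.1227, 0.1227, 0.1227, 0.0966, 0.0966, 0.0966, 0.0966]  mean=3.5839  Neff=8.8792  idx=[0, 1, 2, 3, 4, 5, 6, 7, 8]
step 3: w=[0.1203, 0.1203, 0.1203, 0.1203, 0.1203, 0.0996, 0.0996, 0.0996, 0.0996]  mean=3.5840  Neff=8.9230  idx=[0, 1, 2, 3, 4, 5, 6, 7, 8]

resampled_idx = [0, 1, 2, 3, 4, 5, 6, 7, 8]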